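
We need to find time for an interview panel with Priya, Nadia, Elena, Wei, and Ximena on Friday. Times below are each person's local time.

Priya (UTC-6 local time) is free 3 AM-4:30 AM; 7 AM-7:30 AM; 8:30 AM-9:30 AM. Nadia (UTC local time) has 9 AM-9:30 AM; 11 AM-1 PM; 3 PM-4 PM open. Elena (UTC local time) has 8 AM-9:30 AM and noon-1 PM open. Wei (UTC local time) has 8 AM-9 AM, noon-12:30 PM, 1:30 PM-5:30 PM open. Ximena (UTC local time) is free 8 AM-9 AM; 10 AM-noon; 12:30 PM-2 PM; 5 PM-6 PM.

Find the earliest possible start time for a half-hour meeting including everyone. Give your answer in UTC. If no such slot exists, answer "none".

Priya in UTC: 09:00-10:30, 13:00-13:30, 14:30-15:30 (add 6h to convert from UTC-6).
Nadia in UTC: 09:00-09:30, 11:00-13:00, 15:00-16:00.
Elena in UTC: 08:00-09:30, 12:00-13:00.
Wei in UTC: 08:00-09:00, 12:00-12:30, 13:30-17:30.
Ximena in UTC: 08:00-09:00, 10:00-12:00, 12:30-14:00, 17:00-18:00.
Priya ∩ Nadia: 09:00-09:30, 15:00-15:30.
Priya ∩ Nadia ∩ Elena: 09:00-09:30.
Priya ∩ Nadia ∩ Elena ∩ Wei: ∅.
Priya ∩ Nadia ∩ Elena ∩ Wei ∩ Ximena: ∅.
There is no time when everyone is free.
No common window is at least 30 minutes long.

none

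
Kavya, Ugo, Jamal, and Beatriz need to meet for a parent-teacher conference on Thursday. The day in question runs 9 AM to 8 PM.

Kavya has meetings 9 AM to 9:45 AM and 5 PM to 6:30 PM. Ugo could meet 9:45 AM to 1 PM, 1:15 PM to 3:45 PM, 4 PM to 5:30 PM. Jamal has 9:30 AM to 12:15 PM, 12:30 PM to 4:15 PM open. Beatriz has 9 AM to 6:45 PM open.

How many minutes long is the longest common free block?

Kavya free: 09:45-17:00, 18:30-20:00 (invert busy blocks within the working day).
Ugo free: 09:45-13:00, 13:15-15:45, 16:00-17:30.
Jamal free: 09:30-12:15, 12:30-16:15.
Beatriz free: 09:00-18:45.
Kavya ∩ Ugo: 09:45-13:00, 13:15-15:45, 16:00-17:00.
Kavya ∩ Ugo ∩ Jamal: 09:45-12:15, 12:30-13:00, 13:15-15:45, 16:00-16:15.
Kavya ∩ Ugo ∩ Jamal ∩ Beatriz: 09:45-12:15, 12:30-13:00, 13:15-15:45, 16:00-16:15.
The longest is 09:45-12:15 at 150 minutes.

150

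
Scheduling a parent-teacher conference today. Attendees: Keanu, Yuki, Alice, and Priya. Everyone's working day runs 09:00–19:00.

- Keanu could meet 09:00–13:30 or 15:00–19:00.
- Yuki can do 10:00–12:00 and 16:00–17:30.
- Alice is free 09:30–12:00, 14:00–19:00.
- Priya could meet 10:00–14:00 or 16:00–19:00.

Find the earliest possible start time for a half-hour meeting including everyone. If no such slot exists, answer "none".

10:00

Keanu ∩ Yuki: 10:00-12:00, 16:00-17:30.
Keanu ∩ Yuki ∩ Alice: 10:00-12:00, 16:00-17:30.
Keanu ∩ Yuki ∩ Alice ∩ Priya: 10:00-12:00, 16:00-17:30.
So the common availability across everyone is 10:00-12:00, 16:00-17:30.
The first common window of at least 30 minutes is 10:00-12:00, so the earliest start is 10:00.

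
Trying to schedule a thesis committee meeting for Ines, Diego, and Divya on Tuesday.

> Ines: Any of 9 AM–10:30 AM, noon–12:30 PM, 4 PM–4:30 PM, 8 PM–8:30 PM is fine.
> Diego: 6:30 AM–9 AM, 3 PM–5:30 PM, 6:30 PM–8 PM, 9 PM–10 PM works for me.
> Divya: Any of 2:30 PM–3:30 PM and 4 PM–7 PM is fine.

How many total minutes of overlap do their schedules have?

Ines ∩ Diego: 16:00-16:30.
Ines ∩ Diego ∩ Divya: 16:00-16:30.
That's a single block of 30 minutes.

30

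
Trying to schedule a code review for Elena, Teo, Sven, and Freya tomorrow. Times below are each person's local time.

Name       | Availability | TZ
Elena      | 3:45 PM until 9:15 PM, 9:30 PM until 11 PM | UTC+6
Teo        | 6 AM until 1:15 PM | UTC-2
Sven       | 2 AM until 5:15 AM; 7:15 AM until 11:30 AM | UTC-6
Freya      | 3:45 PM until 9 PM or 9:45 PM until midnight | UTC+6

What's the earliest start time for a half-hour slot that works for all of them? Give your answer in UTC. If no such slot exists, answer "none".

09:45

Elena in UTC: 09:45-15:15, 15:30-17:00 (subtract 6h to convert from UTC+6).
Teo in UTC: 08:00-15:15 (add 2h to convert from UTC-2).
Sven in UTC: 08:00-11:15, 13:15-17:30 (add 6h to convert from UTC-6).
Freya in UTC: 09:45-15:00, 15:45-18:00 (subtract 6h to convert from UTC+6).
Elena ∩ Teo: 09:45-15:15.
Elena ∩ Teo ∩ Sven: 09:45-11:15, 13:15-15:15.
Elena ∩ Teo ∩ Sven ∩ Freya: 09:45-11:15, 13:15-15:00.
The first common window of at least 30 minutes is 09:45-11:15, so the earliest start is 09:45.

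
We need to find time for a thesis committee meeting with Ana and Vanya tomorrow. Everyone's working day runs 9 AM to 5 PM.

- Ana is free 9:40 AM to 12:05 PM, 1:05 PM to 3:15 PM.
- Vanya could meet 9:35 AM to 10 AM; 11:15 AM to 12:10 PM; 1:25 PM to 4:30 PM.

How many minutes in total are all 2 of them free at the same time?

180

Ana ∩ Vanya: 09:40-10:00, 11:15-12:05, 13:25-15:15.
Summing the common windows: 20 + 50 + 110 = 180 minutes.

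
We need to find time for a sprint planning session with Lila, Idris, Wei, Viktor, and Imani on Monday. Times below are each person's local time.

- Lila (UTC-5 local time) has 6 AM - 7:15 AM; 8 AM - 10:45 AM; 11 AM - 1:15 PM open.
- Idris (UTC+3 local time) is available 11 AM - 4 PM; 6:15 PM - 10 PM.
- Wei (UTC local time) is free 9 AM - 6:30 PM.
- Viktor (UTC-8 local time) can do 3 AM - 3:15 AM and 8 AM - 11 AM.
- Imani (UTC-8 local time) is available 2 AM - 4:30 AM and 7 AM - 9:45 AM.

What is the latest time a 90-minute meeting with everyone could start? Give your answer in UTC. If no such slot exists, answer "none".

16:15

Lila in UTC: 11:00-12:15, 13:00-15:45, 16:00-18:15 (add 5h to convert from UTC-5).
Idris in UTC: 08:00-13:00, 15:15-19:00 (subtract 3h to convert from UTC+3).
Wei in UTC: 09:00-18:30.
Viktor in UTC: 11:00-11:15, 16:00-19:00 (add 8h to convert from UTC-8).
Imani in UTC: 10:00-12:30, 15:00-17:45 (add 8h to convert from UTC-8).
Lila ∩ Idris: 11:00-12:15, 15:15-15:45, 16:00-18:15.
Lila ∩ Idris ∩ Wei: 11:00-12:15, 15:15-15:45, 16:00-18:15.
Lila ∩ Idris ∩ Wei ∩ Viktor: 11:00-11:15, 16:00-18:15.
Lila ∩ Idris ∩ Wei ∩ Viktor ∩ Imani: 11:00-11:15, 16:00-17:45.
The last common window of at least 90 minutes is 16:00-17:45; a 90-minute meeting can start as late as 16:15 and still end by 17:45.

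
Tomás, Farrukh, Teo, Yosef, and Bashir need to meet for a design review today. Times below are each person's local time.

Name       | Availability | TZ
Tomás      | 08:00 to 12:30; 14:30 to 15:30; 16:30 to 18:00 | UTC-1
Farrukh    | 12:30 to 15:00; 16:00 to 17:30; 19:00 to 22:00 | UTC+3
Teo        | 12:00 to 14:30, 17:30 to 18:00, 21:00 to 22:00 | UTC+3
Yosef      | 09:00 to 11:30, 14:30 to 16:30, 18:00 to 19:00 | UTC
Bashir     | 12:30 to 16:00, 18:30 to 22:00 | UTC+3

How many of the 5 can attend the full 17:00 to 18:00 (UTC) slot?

2

Tomás in UTC: 09:00-13:30, 15:30-16:30, 17:30-19:00 (add 1h to convert from UTC-1).
Farrukh in UTC: 09:30-12:00, 13:00-14:30, 16:00-19:00 (subtract 3h to convert from UTC+3).
Teo in UTC: 09:00-11:30, 14:30-15:00, 18:00-19:00 (subtract 3h to convert from UTC+3).
Yosef in UTC: 09:00-11:30, 14:30-16:30, 18:00-19:00.
Bashir in UTC: 09:30-13:00, 15:30-19:00 (subtract 3h to convert from UTC+3).
Farrukh and Bashir can make the full 17:00-18:00 slot — that's 2.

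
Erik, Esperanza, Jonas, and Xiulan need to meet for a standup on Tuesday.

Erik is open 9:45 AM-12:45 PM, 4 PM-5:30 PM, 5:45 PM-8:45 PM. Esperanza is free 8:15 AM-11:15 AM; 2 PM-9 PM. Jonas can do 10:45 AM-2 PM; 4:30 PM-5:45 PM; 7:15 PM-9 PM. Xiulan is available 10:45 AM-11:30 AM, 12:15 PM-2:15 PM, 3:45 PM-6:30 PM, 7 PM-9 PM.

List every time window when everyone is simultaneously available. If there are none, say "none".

Erik ∩ Esperanza: 09:45-11:15, 16:00-17:30, 17:45-20:45.
Erik ∩ Esperanza ∩ Jonas: 10:45-11:15, 16:30-17:30, 19:15-20:45.
Erik ∩ Esperanza ∩ Jonas ∩ Xiulan: 10:45-11:15, 16:30-17:30, 19:15-20:45.

10:45-11:15, 16:30-17:30, 19:15-20:45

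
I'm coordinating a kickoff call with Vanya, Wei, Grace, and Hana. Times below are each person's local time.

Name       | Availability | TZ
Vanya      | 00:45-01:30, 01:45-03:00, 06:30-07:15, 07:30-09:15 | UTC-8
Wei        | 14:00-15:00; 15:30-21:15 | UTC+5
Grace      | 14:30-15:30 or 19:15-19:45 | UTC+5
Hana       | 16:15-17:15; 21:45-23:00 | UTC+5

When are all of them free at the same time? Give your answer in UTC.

Vanya in UTC: 08:45-09:30, 09:45-11:00, 14:30-15:15, 15:30-17:15 (add 8h to convert from UTC-8).
Wei in UTC: 09:00-10:00, 10:30-16:15 (subtract 5h to convert from UTC+5).
Grace in UTC: 09:30-10:30, 14:15-14:45 (subtract 5h to convert from UTC+5).
Hana in UTC: 11:15-12:15, 16:45-18:00 (subtract 5h to convert from UTC+5).
Vanya ∩ Wei: 09:00-09:30, 09:45-10:00, 10:30-11:00, 14:30-15:15, 15:30-16:15.
Vanya ∩ Wei ∩ Grace: 09:45-10:00, 14:30-14:45.
Vanya ∩ Wei ∩ Grace ∩ Hana: ∅.
There is no time when everyone is free.

none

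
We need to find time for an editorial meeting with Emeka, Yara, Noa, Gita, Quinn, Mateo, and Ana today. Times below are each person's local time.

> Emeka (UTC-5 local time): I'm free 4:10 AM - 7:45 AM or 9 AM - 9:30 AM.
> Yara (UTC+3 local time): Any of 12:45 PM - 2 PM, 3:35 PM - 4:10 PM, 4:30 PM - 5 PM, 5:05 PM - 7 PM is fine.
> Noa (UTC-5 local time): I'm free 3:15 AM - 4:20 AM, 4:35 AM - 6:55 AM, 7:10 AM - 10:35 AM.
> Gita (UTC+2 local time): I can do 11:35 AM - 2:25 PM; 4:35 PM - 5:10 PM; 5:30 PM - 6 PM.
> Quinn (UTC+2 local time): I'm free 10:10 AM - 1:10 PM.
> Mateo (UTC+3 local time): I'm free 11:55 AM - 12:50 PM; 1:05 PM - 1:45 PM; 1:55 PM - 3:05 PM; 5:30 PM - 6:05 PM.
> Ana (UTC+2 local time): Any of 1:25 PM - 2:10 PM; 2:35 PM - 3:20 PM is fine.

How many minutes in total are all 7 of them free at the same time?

0

Emeka in UTC: 09:10-12:45, 14:00-14:30 (add 5h to convert from UTC-5).
Yara in UTC: 09:45-11:00, 12:35-13:10, 13:30-14:00, 14:05-16:00 (subtract 3h to convert from UTC+3).
Noa in UTC: 08:15-09:20, 09:35-11:55, 12:10-15:35 (add 5h to convert from UTC-5).
Gita in UTC: 09:35-12:25, 14:35-15:10, 15:30-16:00 (subtract 2h to convert from UTC+2).
Quinn in UTC: 08:10-11:10 (subtract 2h to convert from UTC+2).
Mateo in UTC: 08:55-09:50, 10:05-10:45, 10:55-12:05, 14:30-15:05 (subtract 3h to convert from UTC+3).
Ana in UTC: 11:25-12:10, 12:35-13:20 (subtract 2h to convert from UTC+2).
Emeka ∩ Yara: 09:45-11:00, 12:35-12:45, 14:05-14:30.
Emeka ∩ Yara ∩ Noa: 09:45-11:00, 12:35-12:45, 14:05-14:30.
Emeka ∩ Yara ∩ Noa ∩ Gita: 09:45-11:00.
Emeka ∩ Yara ∩ Noa ∩ Gita ∩ Quinn: 09:45-11:00.
Emeka ∩ Yara ∩ Noa ∩ Gita ∩ Quinn ∩ Mateo: 09:45-09:50, 10:05-10:45, 10:55-11:00.
Emeka ∩ Yara ∩ Noa ∩ Gita ∩ Quinn ∩ Mateo ∩ Ana: ∅.
There is no time when everyone is free.
There is no common window, so the total is 0 minutes.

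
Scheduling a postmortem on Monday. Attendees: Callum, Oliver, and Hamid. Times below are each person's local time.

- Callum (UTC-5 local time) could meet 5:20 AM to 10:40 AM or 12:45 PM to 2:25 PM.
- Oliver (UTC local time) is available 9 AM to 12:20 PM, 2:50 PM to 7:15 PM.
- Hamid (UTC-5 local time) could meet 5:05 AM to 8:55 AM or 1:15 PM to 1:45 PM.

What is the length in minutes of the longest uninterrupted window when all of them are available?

120

Callum in UTC: 10:20-15:40, 17:45-19:25 (add 5h to convert from UTC-5).
Oliver in UTC: 09:00-12:20, 14:50-19:15.
Hamid in UTC: 10:05-13:55, 18:15-18:45 (add 5h to convert from UTC-5).
Callum ∩ Oliver: 10:20-12:20, 14:50-15:40, 17:45-19:15.
Callum ∩ Oliver ∩ Hamid: 10:20-12:20, 18:15-18:45.
Those are the intersection windows.
The longest is 10:20-12:20 at 120 minutes.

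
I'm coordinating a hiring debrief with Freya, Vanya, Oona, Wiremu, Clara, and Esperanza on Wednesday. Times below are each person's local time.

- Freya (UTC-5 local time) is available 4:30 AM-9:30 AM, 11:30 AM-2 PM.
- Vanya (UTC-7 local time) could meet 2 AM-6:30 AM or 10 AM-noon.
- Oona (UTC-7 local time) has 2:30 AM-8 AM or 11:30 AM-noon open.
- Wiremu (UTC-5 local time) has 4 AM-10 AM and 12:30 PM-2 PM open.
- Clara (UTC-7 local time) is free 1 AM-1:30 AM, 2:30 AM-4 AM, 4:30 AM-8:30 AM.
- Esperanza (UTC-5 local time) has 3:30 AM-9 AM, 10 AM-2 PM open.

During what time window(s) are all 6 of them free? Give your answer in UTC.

Freya in UTC: 09:30-14:30, 16:30-19:00 (add 5h to convert from UTC-5).
Vanya in UTC: 09:00-13:30, 17:00-19:00 (add 7h to convert from UTC-7).
Oona in UTC: 09:30-15:00, 18:30-19:00 (add 7h to convert from UTC-7).
Wiremu in UTC: 09:00-15:00, 17:30-19:00 (add 5h to convert from UTC-5).
Clara in UTC: 08:00-08:30, 09:30-11:00, 11:30-15:30 (add 7h to convert from UTC-7).
Esperanza in UTC: 08:30-14:00, 15:00-19:00 (add 5h to convert from UTC-5).
Freya ∩ Vanya: 09:30-13:30, 17:00-19:00.
Freya ∩ Vanya ∩ Oona: 09:30-13:30, 18:30-19:00.
Freya ∩ Vanya ∩ Oona ∩ Wiremu: 09:30-13:30, 18:30-19:00.
Freya ∩ Vanya ∩ Oona ∩ Wiremu ∩ Clara: 09:30-11:00, 11:30-13:30.
Freya ∩ Vanya ∩ Oona ∩ Wiremu ∩ Clara ∩ Esperanza: 09:30-11:00, 11:30-13:30.

09:30-11:00, 11:30-13:30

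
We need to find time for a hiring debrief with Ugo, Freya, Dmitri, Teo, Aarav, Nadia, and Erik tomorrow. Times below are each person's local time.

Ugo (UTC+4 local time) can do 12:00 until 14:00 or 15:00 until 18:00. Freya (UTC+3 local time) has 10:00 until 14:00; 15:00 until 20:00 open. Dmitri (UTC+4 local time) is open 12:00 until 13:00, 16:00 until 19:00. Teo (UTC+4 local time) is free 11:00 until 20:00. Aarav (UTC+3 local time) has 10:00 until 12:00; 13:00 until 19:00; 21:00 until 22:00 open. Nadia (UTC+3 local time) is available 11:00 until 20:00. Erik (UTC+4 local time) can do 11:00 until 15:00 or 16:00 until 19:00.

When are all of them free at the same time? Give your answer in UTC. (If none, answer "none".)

08:00-09:00, 12:00-14:00

Ugo in UTC: 08:00-10:00, 11:00-14:00 (subtract 4h to convert from UTC+4).
Freya in UTC: 07:00-11:00, 12:00-17:00 (subtract 3h to convert from UTC+3).
Dmitri in UTC: 08:00-09:00, 12:00-15:00 (subtract 4h to convert from UTC+4).
Teo in UTC: 07:00-16:00 (subtract 4h to convert from UTC+4).
Aarav in UTC: 07:00-09:00, 10:00-16:00, 18:00-19:00 (subtract 3h to convert from UTC+3).
Nadia in UTC: 08:00-17:00 (subtract 3h to convert from UTC+3).
Erik in UTC: 07:00-11:00, 12:00-15:00 (subtract 4h to convert from UTC+4).
Ugo ∩ Freya: 08:00-10:00, 12:00-14:00.
Ugo ∩ Freya ∩ Dmitri: 08:00-09:00, 12:00-14:00.
Ugo ∩ Freya ∩ Dmitri ∩ Teo: 08:00-09:00, 12:00-14:00.
Ugo ∩ Freya ∩ Dmitri ∩ Teo ∩ Aarav: 08:00-09:00, 12:00-14:00.
Ugo ∩ Freya ∩ Dmitri ∩ Teo ∩ Aarav ∩ Nadia: 08:00-09:00, 12:00-14:00.
Ugo ∩ Freya ∩ Dmitri ∩ Teo ∩ Aarav ∩ Nadia ∩ Erik: 08:00-09:00, 12:00-14:00.
So the common availability across everyone is 08:00-09:00, 12:00-14:00.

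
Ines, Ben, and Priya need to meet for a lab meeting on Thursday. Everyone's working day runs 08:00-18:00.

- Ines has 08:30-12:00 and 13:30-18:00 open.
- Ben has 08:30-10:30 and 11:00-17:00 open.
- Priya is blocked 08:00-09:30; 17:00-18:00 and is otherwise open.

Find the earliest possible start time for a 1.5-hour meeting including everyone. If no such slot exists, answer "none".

13:30

Ines free: 08:30-12:00, 13:30-18:00.
Ben free: 08:30-10:30, 11:00-17:00.
Priya free: 09:30-17:00 (invert busy blocks within the working day).
Ines ∩ Ben: 08:30-10:30, 11:00-12:00, 13:30-17:00.
Ines ∩ Ben ∩ Priya: 09:30-10:30, 11:00-12:00, 13:30-17:00.
Those are the intersection windows.
The first common window of at least 90 minutes is 13:30-17:00, so the earliest start is 13:30.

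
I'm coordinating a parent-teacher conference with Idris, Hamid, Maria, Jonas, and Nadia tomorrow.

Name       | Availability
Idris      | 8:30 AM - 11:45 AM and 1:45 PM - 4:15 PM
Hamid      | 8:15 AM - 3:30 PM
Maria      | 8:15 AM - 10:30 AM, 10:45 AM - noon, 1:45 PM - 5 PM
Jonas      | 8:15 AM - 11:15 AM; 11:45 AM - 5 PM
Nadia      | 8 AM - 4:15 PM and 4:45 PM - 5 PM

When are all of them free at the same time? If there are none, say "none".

08:30-10:30, 10:45-11:15, 13:45-15:30

Idris ∩ Hamid: 08:30-11:45, 13:45-15:30.
Idris ∩ Hamid ∩ Maria: 08:30-10:30, 10:45-11:45, 13:45-15:30.
Idris ∩ Hamid ∩ Maria ∩ Jonas: 08:30-10:30, 10:45-11:15, 13:45-15:30.
Idris ∩ Hamid ∩ Maria ∩ Jonas ∩ Nadia: 08:30-10:30, 10:45-11:15, 13:45-15:30.
Those are the intersection windows.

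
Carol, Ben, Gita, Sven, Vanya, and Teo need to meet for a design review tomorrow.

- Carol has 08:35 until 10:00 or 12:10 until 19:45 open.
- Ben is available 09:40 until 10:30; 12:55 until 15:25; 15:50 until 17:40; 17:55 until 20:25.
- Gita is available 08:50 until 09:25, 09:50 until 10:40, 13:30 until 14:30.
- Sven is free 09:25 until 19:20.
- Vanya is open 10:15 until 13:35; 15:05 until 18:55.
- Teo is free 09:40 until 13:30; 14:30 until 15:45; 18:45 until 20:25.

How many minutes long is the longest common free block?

Carol ∩ Ben: 09:40-10:00, 12:55-15:25, 15:50-17:40, 17:55-19:45.
Carol ∩ Ben ∩ Gita: 09:50-10:00, 13:30-14:30.
Carol ∩ Ben ∩ Gita ∩ Sven: 09:50-10:00, 13:30-14:30.
Carol ∩ Ben ∩ Gita ∩ Sven ∩ Vanya: 13:30-13:35.
Carol ∩ Ben ∩ Gita ∩ Sven ∩ Vanya ∩ Teo: ∅.
There is no time when everyone is free.
No common window exists, so the longest block is 0 minutes.

0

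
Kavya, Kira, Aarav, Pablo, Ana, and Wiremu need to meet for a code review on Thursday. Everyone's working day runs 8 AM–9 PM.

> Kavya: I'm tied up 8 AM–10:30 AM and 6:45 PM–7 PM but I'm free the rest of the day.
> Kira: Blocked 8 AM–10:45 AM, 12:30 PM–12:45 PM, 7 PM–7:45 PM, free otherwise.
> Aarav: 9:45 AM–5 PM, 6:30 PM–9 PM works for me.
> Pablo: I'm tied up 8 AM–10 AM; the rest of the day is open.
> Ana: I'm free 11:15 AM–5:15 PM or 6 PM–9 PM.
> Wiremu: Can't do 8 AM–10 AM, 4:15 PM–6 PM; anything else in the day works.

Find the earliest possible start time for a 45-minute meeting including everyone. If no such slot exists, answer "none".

Kavya free: 10:30-18:45, 19:00-21:00 (invert busy blocks within the working day).
Kira free: 10:45-12:30, 12:45-19:00, 19:45-21:00 (invert busy blocks within the working day).
Aarav free: 09:45-17:00, 18:30-21:00.
Pablo free: 10:00-21:00 (invert busy blocks within the working day).
Ana free: 11:15-17:15, 18:00-21:00.
Wiremu free: 10:00-16:15, 18:00-21:00 (invert busy blocks within the working day).
Kavya ∩ Kira: 10:45-12:30, 12:45-18:45, 19:45-21:00.
Kavya ∩ Kira ∩ Aarav: 10:45-12:30, 12:45-17:00, 18:30-18:45, 19:45-21:00.
Kavya ∩ Kira ∩ Aarav ∩ Pablo: 10:45-12:30, 12:45-17:00, 18:30-18:45, 19:45-21:00.
Kavya ∩ Kira ∩ Aarav ∩ Pablo ∩ Ana: 11:15-12:30, 12:45-17:00, 18:30-18:45, 19:45-21:00.
Kavya ∩ Kira ∩ Aarav ∩ Pablo ∩ Ana ∩ Wiremu: 11:15-12:30, 12:45-16:15, 18:30-18:45, 19:45-21:00.
Those are the intersection windows.
The first common window of at least 45 minutes is 11:15-12:30, so the earliest start is 11:15.

11:15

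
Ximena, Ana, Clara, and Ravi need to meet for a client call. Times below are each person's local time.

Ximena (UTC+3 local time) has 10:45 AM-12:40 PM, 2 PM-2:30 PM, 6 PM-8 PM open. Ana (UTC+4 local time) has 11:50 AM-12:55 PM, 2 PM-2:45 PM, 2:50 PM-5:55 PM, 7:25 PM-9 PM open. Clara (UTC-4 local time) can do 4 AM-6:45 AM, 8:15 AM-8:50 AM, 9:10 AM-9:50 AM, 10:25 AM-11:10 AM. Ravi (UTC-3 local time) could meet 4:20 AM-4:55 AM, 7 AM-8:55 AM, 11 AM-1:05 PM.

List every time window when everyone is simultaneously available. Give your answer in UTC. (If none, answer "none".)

Ximena in UTC: 07:45-09:40, 11:00-11:30, 15:00-17:00 (subtract 3h to convert from UTC+3).
Ana in UTC: 07:50-08:55, 10:00-10:45, 10:50-13:55, 15:25-17:00 (subtract 4h to convert from UTC+4).
Clara in UTC: 08:00-10:45, 12:15-12:50, 13:10-13:50, 14:25-15:10 (add 4h to convert from UTC-4).
Ravi in UTC: 07:20-07:55, 10:00-11:55, 14:00-16:05 (add 3h to convert from UTC-3).
Ximena ∩ Ana: 07:50-08:55, 11:00-11:30, 15:25-17:00.
Ximena ∩ Ana ∩ Clara: 08:00-08:55.
Ximena ∩ Ana ∩ Clara ∩ Ravi: ∅.
There is no time when everyone is free.

none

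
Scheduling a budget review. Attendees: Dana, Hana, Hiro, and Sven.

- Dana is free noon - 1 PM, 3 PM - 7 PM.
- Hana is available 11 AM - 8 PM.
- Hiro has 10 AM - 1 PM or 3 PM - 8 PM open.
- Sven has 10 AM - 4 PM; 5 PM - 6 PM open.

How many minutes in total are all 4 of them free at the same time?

Dana ∩ Hana: 12:00-13:00, 15:00-19:00.
Dana ∩ Hana ∩ Hiro: 12:00-13:00, 15:00-19:00.
Dana ∩ Hana ∩ Hiro ∩ Sven: 12:00-13:00, 15:00-16:00, 17:00-18:00.
Those are the intersection windows.
Summing the common windows: 60 + 60 + 60 = 180 minutes.

180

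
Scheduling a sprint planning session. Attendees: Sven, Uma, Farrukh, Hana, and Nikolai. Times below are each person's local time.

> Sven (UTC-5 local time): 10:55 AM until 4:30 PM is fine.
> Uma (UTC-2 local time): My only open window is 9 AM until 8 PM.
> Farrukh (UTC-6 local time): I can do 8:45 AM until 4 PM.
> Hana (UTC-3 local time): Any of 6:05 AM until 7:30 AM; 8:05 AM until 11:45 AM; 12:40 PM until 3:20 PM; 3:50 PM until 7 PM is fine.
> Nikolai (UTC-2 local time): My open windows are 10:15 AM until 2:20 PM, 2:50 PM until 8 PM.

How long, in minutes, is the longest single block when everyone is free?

160

Sven in UTC: 15:55-21:30 (add 5h to convert from UTC-5).
Uma in UTC: 11:00-22:00 (add 2h to convert from UTC-2).
Farrukh in UTC: 14:45-22:00 (add 6h to convert from UTC-6).
Hana in UTC: 09:05-10:30, 11:05-14:45, 15:40-18:20, 18:50-22:00 (add 3h to convert from UTC-3).
Nikolai in UTC: 12:15-16:20, 16:50-22:00 (add 2h to convert from UTC-2).
Sven ∩ Uma: 15:55-21:30.
Sven ∩ Uma ∩ Farrukh: 15:55-21:30.
Sven ∩ Uma ∩ Farrukh ∩ Hana: 15:55-18:20, 18:50-21:30.
Sven ∩ Uma ∩ Farrukh ∩ Hana ∩ Nikolai: 15:55-16:20, 16:50-18:20, 18:50-21:30.
The longest is 18:50-21:30 at 160 minutes.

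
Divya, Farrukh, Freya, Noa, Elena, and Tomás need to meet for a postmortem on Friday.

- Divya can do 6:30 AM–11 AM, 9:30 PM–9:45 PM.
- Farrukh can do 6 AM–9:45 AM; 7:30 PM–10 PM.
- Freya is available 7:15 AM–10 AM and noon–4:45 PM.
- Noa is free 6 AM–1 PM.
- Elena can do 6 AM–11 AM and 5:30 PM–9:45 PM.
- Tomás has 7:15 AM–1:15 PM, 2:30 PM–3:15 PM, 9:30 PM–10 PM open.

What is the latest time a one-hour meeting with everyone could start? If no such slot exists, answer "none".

08:45

Divya ∩ Farrukh: 06:30-09:45, 21:30-21:45.
Divya ∩ Farrukh ∩ Freya: 07:15-09:45.
Divya ∩ Farrukh ∩ Freya ∩ Noa: 07:15-09:45.
Divya ∩ Farrukh ∩ Freya ∩ Noa ∩ Elena: 07:15-09:45.
Divya ∩ Farrukh ∩ Freya ∩ Noa ∩ Elena ∩ Tomás: 07:15-09:45.
The last common window of at least 60 minutes is 07:15-09:45; a 60-minute meeting can start as late as 08:45 and still end by 09:45.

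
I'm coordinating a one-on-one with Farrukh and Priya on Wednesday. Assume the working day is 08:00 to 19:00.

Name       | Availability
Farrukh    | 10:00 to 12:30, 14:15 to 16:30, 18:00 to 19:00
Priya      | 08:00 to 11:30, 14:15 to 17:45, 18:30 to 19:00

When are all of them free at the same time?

10:00-11:30, 14:15-16:30, 18:30-19:00

Farrukh ∩ Priya: 10:00-11:30, 14:15-16:30, 18:30-19:00.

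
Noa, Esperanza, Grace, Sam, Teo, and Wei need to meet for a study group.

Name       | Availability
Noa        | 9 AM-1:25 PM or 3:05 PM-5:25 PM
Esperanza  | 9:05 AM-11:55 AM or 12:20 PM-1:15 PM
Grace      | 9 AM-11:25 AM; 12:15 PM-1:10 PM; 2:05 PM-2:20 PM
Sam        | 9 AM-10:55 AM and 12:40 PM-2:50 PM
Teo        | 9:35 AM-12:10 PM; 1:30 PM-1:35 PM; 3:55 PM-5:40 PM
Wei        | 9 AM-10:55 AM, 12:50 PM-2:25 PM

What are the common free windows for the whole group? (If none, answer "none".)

09:35-10:55

Noa ∩ Esperanza: 09:05-11:55, 12:20-13:15.
Noa ∩ Esperanza ∩ Grace: 09:05-11:25, 12:20-13:10.
Noa ∩ Esperanza ∩ Grace ∩ Sam: 09:05-10:55, 12:40-13:10.
Noa ∩ Esperanza ∩ Grace ∩ Sam ∩ Teo: 09:35-10:55.
Noa ∩ Esperanza ∩ Grace ∩ Sam ∩ Teo ∩ Wei: 09:35-10:55.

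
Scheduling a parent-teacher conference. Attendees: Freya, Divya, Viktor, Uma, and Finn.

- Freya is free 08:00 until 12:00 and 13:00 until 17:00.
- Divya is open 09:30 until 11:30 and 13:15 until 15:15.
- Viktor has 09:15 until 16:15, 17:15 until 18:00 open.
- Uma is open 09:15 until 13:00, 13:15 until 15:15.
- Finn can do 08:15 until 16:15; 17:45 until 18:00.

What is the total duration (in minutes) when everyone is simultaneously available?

Freya ∩ Divya: 09:30-11:30, 13:15-15:15.
Freya ∩ Divya ∩ Viktor: 09:30-11:30, 13:15-15:15.
Freya ∩ Divya ∩ Viktor ∩ Uma: 09:30-11:30, 13:15-15:15.
Freya ∩ Divya ∩ Viktor ∩ Uma ∩ Finn: 09:30-11:30, 13:15-15:15.
Those are the intersection windows.
Summing the common windows: 120 + 120 = 240 minutes.

240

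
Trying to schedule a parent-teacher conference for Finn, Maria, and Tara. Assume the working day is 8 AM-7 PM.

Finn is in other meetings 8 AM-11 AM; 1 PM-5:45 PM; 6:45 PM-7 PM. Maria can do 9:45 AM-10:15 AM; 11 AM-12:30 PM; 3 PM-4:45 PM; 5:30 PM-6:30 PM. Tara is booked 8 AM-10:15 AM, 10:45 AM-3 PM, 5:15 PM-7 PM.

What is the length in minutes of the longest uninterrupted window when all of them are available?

0

Finn free: 11:00-13:00, 17:45-18:45 (invert busy blocks within the working day).
Maria free: 09:45-10:15, 11:00-12:30, 15:00-16:45, 17:30-18:30.
Tara free: 10:15-10:45, 15:00-17:15 (invert busy blocks within the working day).
Finn ∩ Maria: 11:00-12:30, 17:45-18:30.
Finn ∩ Maria ∩ Tara: ∅.
There is no time when everyone is free.
No common window exists, so the longest block is 0 minutes.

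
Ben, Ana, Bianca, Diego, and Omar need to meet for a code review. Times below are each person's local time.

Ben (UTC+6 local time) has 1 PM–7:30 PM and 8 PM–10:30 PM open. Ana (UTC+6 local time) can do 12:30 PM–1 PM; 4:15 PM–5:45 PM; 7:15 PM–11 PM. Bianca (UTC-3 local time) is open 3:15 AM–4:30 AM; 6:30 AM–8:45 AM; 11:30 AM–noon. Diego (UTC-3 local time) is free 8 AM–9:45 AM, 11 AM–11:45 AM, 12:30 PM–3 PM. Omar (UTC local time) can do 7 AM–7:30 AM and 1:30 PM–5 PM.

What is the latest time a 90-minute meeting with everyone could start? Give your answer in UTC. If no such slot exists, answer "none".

none

Ben in UTC: 07:00-13:30, 14:00-16:30 (subtract 6h to convert from UTC+6).
Ana in UTC: 06:30-07:00, 10:15-11:45, 13:15-17:00 (subtract 6h to convert from UTC+6).
Bianca in UTC: 06:15-07:30, 09:30-11:45, 14:30-15:00 (add 3h to convert from UTC-3).
Diego in UTC: 11:00-12:45, 14:00-14:45, 15:30-18:00 (add 3h to convert from UTC-3).
Omar in UTC: 07:00-07:30, 13:30-17:00.
Ben ∩ Ana: 10:15-11:45, 13:15-13:30, 14:00-16:30.
Ben ∩ Ana ∩ Bianca: 10:15-11:45, 14:30-15:00.
Ben ∩ Ana ∩ Bianca ∩ Diego: 11:00-11:45, 14:30-14:45.
Ben ∩ Ana ∩ Bianca ∩ Diego ∩ Omar: 14:30-14:45.
So the common availability across everyone is 14:30-14:45.
No common window is at least 90 minutes long.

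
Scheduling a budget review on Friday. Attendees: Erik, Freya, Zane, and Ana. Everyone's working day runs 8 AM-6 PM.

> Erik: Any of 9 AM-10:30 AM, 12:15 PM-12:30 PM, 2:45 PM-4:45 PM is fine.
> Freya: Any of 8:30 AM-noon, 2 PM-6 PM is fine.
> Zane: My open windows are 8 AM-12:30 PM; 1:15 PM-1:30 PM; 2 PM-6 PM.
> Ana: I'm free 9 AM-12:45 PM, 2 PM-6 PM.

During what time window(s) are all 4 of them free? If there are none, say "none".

09:00-10:30, 14:45-16:45

Erik ∩ Freya: 09:00-10:30, 14:45-16:45.
Erik ∩ Freya ∩ Zane: 09:00-10:30, 14:45-16:45.
Erik ∩ Freya ∩ Zane ∩ Ana: 09:00-10:30, 14:45-16:45.
So the common availability across everyone is 09:00-10:30, 14:45-16:45.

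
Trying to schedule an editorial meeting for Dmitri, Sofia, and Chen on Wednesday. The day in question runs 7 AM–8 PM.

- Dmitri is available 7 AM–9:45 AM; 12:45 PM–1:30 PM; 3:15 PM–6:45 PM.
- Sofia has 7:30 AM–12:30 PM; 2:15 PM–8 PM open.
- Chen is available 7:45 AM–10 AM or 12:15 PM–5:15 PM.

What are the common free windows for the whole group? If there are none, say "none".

07:45-09:45, 15:15-17:15

Dmitri ∩ Sofia: 07:30-09:45, 15:15-18:45.
Dmitri ∩ Sofia ∩ Chen: 07:45-09:45, 15:15-17:15.
Those are the intersection windows.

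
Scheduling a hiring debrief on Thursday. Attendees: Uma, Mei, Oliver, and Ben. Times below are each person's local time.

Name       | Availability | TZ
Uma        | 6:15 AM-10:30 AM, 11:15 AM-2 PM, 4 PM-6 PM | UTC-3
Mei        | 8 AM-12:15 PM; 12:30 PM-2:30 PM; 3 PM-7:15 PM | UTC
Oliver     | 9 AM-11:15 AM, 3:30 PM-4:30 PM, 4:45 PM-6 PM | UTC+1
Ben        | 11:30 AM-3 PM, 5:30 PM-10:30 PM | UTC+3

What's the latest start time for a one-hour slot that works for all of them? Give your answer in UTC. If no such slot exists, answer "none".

Uma in UTC: 09:15-13:30, 14:15-17:00, 19:00-21:00 (add 3h to convert from UTC-3).
Mei in UTC: 08:00-12:15, 12:30-14:30, 15:00-19:15.
Oliver in UTC: 08:00-10:15, 14:30-15:30, 15:45-17:00 (subtract 1h to convert from UTC+1).
Ben in UTC: 08:30-12:00, 14:30-19:30 (subtract 3h to convert from UTC+3).
Uma ∩ Mei: 09:15-12:15, 12:30-13:30, 14:15-14:30, 15:00-17:00, 19:00-19:15.
Uma ∩ Mei ∩ Oliver: 09:15-10:15, 15:00-15:30, 15:45-17:00.
Uma ∩ Mei ∩ Oliver ∩ Ben: 09:15-10:15, 15:00-15:30, 15:45-17:00.
The last common window of at least 60 minutes is 15:45-17:00; a 60-minute meeting can start as late as 16:00 and still end by 17:00.

16:00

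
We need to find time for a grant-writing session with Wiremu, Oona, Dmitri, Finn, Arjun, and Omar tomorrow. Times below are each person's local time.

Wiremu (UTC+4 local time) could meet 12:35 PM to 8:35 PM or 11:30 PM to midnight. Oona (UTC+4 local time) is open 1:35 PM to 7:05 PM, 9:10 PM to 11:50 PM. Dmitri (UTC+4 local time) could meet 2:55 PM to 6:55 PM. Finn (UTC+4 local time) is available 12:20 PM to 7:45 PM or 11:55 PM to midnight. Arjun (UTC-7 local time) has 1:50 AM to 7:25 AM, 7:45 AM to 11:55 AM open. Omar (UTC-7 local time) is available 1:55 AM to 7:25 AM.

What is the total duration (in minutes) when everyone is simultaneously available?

210

Wiremu in UTC: 08:35-16:35, 19:30-20:00 (subtract 4h to convert from UTC+4).
Oona in UTC: 09:35-15:05, 17:10-19:50 (subtract 4h to convert from UTC+4).
Dmitri in UTC: 10:55-14:55 (subtract 4h to convert from UTC+4).
Finn in UTC: 08:20-15:45, 19:55-20:00 (subtract 4h to convert from UTC+4).
Arjun in UTC: 08:50-14:25, 14:45-18:55 (add 7h to convert from UTC-7).
Omar in UTC: 08:55-14:25 (add 7h to convert from UTC-7).
Wiremu ∩ Oona: 09:35-15:05, 19:30-19:50.
Wiremu ∩ Oona ∩ Dmitri: 10:55-14:55.
Wiremu ∩ Oona ∩ Dmitri ∩ Finn: 10:55-14:55.
Wiremu ∩ Oona ∩ Dmitri ∩ Finn ∩ Arjun: 10:55-14:25, 14:45-14:55.
Wiremu ∩ Oona ∩ Dmitri ∩ Finn ∩ Arjun ∩ Omar: 10:55-14:25.
So the common availability across everyone is 10:55-14:25.
That's a single block of 210 minutes.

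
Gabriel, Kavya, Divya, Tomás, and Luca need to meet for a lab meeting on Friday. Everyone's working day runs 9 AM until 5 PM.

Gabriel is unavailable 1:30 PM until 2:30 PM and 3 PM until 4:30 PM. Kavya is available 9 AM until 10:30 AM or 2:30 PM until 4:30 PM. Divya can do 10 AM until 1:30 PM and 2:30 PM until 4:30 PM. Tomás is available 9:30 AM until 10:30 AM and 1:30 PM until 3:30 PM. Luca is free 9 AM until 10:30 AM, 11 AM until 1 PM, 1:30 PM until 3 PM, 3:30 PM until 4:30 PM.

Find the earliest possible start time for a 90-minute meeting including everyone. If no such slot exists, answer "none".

none

Gabriel free: 09:00-13:30, 14:30-15:00, 16:30-17:00 (invert busy blocks within the working day).
Kavya free: 09:00-10:30, 14:30-16:30.
Divya free: 10:00-13:30, 14:30-16:30.
Tomás free: 09:30-10:30, 13:30-15:30.
Luca free: 09:00-10:30, 11:00-13:00, 13:30-15:00, 15:30-16:30.
Gabriel ∩ Kavya: 09:00-10:30, 14:30-15:00.
Gabriel ∩ Kavya ∩ Divya: 10:00-10:30, 14:30-15:00.
Gabriel ∩ Kavya ∩ Divya ∩ Tomás: 10:00-10:30, 14:30-15:00.
Gabriel ∩ Kavya ∩ Divya ∩ Tomás ∩ Luca: 10:00-10:30, 14:30-15:00.
No common window is at least 90 minutes long.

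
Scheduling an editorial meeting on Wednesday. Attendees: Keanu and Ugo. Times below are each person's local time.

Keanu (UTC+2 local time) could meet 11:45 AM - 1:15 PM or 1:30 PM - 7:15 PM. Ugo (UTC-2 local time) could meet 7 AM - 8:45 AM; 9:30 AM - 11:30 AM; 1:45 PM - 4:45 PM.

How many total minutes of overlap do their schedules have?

270

Keanu in UTC: 09:45-11:15, 11:30-17:15 (subtract 2h to convert from UTC+2).
Ugo in UTC: 09:00-10:45, 11:30-13:30, 15:45-18:45 (add 2h to convert from UTC-2).
Keanu ∩ Ugo: 09:45-10:45, 11:30-13:30, 15:45-17:15.
Summing the common windows: 60 + 120 + 90 = 270 minutes.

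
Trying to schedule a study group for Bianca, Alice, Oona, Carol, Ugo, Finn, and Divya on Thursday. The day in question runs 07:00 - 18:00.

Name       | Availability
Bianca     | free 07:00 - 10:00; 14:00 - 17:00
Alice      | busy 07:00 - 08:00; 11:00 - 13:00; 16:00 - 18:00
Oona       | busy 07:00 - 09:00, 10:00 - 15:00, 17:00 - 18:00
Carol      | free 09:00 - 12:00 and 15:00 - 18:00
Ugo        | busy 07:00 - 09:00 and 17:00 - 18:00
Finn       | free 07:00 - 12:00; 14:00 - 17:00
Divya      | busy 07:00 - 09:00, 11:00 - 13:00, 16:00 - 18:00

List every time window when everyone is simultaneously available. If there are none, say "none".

Bianca free: 07:00-10:00, 14:00-17:00.
Alice free: 08:00-11:00, 13:00-16:00 (invert busy blocks within the working day).
Oona free: 09:00-10:00, 15:00-17:00 (invert busy blocks within the working day).
Carol free: 09:00-12:00, 15:00-18:00.
Ugo free: 09:00-17:00 (invert busy blocks within the working day).
Finn free: 07:00-12:00, 14:00-17:00.
Divya free: 09:00-11:00, 13:00-16:00 (invert busy blocks within the working day).
Bianca ∩ Alice: 08:00-10:00, 14:00-16:00.
Bianca ∩ Alice ∩ Oona: 09:00-10:00, 15:00-16:00.
Bianca ∩ Alice ∩ Oona ∩ Carol: 09:00-10:00, 15:00-16:00.
Bianca ∩ Alice ∩ Oona ∩ Carol ∩ Ugo: 09:00-10:00, 15:00-16:00.
Bianca ∩ Alice ∩ Oona ∩ Carol ∩ Ugo ∩ Finn: 09:00-10:00, 15:00-16:00.
Bianca ∩ Alice ∩ Oona ∩ Carol ∩ Ugo ∩ Finn ∩ Divya: 09:00-10:00, 15:00-16:00.
So the common availability across everyone is 09:00-10:00, 15:00-16:00.

09:00-10:00, 15:00-16:00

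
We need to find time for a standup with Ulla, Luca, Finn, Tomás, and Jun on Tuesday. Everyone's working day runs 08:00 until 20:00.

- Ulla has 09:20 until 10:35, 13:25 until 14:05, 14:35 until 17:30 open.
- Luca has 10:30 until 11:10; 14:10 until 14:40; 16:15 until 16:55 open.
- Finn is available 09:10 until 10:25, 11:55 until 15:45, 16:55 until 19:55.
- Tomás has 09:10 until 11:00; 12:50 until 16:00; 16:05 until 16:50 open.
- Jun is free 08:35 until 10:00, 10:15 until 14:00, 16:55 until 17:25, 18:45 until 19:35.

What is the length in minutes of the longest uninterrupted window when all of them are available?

0

Ulla ∩ Luca: 10:30-10:35, 14:35-14:40, 16:15-16:55.
Ulla ∩ Luca ∩ Finn: 14:35-14:40.
Ulla ∩ Luca ∩ Finn ∩ Tomás: 14:35-14:40.
Ulla ∩ Luca ∩ Finn ∩ Tomás ∩ Jun: ∅.
There is no time when everyone is free.
No common window exists, so the longest block is 0 minutes.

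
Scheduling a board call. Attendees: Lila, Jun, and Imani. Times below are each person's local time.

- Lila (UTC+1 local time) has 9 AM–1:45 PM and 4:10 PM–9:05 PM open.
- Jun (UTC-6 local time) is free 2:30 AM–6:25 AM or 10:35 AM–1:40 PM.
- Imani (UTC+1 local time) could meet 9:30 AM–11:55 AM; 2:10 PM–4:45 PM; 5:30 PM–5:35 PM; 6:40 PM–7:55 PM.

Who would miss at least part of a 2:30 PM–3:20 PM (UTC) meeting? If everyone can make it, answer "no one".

Jun, Lila

Lila in UTC: 08:00-12:45, 15:10-20:05 (subtract 1h to convert from UTC+1).
Jun in UTC: 08:30-12:25, 16:35-19:40 (add 6h to convert from UTC-6).
Imani in UTC: 08:30-10:55, 13:10-15:45, 16:30-16:35, 17:40-18:55 (subtract 1h to convert from UTC+1).
Lila: not fully free for 14:30-15:20. Jun: not fully free for 14:30-15:20. Imani: free for 14:30-15:20.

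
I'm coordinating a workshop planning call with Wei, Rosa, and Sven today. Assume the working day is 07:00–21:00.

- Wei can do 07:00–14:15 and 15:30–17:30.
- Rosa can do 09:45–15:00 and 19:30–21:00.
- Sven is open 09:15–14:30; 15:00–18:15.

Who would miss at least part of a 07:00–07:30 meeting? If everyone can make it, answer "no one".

Rosa, Sven

Wei: free for 07:00-07:30. Rosa: not fully free for 07:00-07:30. Sven: not fully free for 07:00-07:30.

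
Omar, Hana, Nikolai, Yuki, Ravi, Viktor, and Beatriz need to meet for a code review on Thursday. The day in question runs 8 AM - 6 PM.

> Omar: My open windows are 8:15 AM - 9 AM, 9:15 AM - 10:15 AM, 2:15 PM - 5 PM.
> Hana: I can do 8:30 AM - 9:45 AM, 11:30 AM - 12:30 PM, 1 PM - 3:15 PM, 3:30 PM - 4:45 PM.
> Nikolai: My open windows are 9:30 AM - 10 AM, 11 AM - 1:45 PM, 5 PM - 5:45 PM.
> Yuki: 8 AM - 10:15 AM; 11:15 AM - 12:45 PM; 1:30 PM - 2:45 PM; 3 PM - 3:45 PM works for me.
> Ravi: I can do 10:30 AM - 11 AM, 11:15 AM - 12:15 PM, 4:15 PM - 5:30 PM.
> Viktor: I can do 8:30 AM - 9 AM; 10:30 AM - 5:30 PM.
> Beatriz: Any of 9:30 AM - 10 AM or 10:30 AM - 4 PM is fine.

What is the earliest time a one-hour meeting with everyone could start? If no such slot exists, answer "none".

Omar ∩ Hana: 08:30-09:00, 09:15-09:45, 14:15-15:15, 15:30-16:45.
Omar ∩ Hana ∩ Nikolai: 09:30-09:45.
Omar ∩ Hana ∩ Nikolai ∩ Yuki: 09:30-09:45.
Omar ∩ Hana ∩ Nikolai ∩ Yuki ∩ Ravi: ∅.
Omar ∩ Hana ∩ Nikolai ∩ Yuki ∩ Ravi ∩ Viktor: ∅.
Omar ∩ Hana ∩ Nikolai ∩ Yuki ∩ Ravi ∩ Viktor ∩ Beatriz: ∅.
There is no time when everyone is free.
No common window is at least 60 minutes long.

none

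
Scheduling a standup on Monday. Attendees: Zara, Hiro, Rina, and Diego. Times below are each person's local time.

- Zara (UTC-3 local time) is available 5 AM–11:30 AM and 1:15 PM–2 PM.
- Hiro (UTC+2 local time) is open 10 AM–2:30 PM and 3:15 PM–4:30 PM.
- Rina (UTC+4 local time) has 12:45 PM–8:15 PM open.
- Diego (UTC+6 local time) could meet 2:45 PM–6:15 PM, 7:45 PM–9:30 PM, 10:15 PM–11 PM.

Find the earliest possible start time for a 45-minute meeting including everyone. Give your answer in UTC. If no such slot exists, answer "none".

08:45

Zara in UTC: 08:00-14:30, 16:15-17:00 (add 3h to convert from UTC-3).
Hiro in UTC: 08:00-12:30, 13:15-14:30 (subtract 2h to convert from UTC+2).
Rina in UTC: 08:45-16:15 (subtract 4h to convert from UTC+4).
Diego in UTC: 08:45-12:15, 13:45-15:30, 16:15-17:00 (subtract 6h to convert from UTC+6).
Zara ∩ Hiro: 08:00-12:30, 13:15-14:30.
Zara ∩ Hiro ∩ Rina: 08:45-12:30, 13:15-14:30.
Zara ∩ Hiro ∩ Rina ∩ Diego: 08:45-12:15, 13:45-14:30.
The first common window of at least 45 minutes is 08:45-12:15, so the earliest start is 08:45.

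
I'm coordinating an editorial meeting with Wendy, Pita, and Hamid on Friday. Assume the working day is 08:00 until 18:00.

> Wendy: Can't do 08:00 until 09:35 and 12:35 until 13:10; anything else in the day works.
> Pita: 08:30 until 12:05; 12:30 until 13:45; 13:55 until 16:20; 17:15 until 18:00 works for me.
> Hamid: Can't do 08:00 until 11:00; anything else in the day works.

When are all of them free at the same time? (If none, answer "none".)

Wendy free: 09:35-12:35, 13:10-18:00 (invert busy blocks within the working day).
Pita free: 08:30-12:05, 12:30-13:45, 13:55-16:20, 17:15-18:00.
Hamid free: 11:00-18:00 (invert busy blocks within the working day).
Wendy ∩ Pita: 09:35-12:05, 12:30-12:35, 13:10-13:45, 13:55-16:20, 17:15-18:00.
Wendy ∩ Pita ∩ Hamid: 11:00-12:05, 12:30-12:35, 13:10-13:45, 13:55-16:20, 17:15-18:00.
So the common availability across everyone is 11:00-12:05, 12:30-12:35, 13:10-13:45, 13:55-16:20, 17:15-18:00.

11:00-12:05, 12:30-12:35, 13:10-13:45, 13:55-16:20, 17:15-18:00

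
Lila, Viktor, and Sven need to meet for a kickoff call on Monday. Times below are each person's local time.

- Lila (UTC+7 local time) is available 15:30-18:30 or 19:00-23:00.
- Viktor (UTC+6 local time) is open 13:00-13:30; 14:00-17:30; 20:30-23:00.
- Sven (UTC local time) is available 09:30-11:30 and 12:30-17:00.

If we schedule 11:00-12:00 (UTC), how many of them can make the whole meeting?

0

Lila in UTC: 08:30-11:30, 12:00-16:00 (subtract 7h to convert from UTC+7).
Viktor in UTC: 07:00-07:30, 08:00-11:30, 14:30-17:00 (subtract 6h to convert from UTC+6).
Sven in UTC: 09:30-11:30, 12:30-17:00.
nobody can make the full 11:00-12:00 slot — that's 0.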